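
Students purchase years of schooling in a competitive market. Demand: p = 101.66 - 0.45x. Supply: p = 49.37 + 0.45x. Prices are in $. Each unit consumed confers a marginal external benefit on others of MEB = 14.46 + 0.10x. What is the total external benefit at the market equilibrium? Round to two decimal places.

$1008.91

Market equilibrium (private): 49.37 + 0.45x = 101.66 - 0.45x → x_m = 58.1000.
Total external benefit = ∫₀^{x_m} (14.46 + 0.10x) dx = 14.46×58.1000 + ½×0.10×58.1000² = 1008.9065.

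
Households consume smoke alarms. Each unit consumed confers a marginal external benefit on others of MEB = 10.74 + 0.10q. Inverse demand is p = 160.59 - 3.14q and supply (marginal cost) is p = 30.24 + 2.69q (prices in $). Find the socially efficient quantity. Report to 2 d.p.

Social marginal benefit = demand + MEB = 171.33 - 3.04q.
Set SMB = MC: 171.33 - 3.04q = 30.24 + 2.69q → q* = 24.6230.

q* = 24.62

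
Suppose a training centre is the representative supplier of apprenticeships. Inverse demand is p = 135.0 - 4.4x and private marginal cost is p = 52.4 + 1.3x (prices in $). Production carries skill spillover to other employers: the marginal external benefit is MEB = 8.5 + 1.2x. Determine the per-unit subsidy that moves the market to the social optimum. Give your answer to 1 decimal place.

subsidy = $32.8 per unit

Social marginal cost = private MC − MEB = 43.9 + 0.1x.
Set SMC = demand: 43.9 + 0.1x = 135.0 - 4.4x → x* = 20.2444.
The Pigouvian subsidy equals MEB at x*: 8.5 + 1.2×20.2444 = 32.7933.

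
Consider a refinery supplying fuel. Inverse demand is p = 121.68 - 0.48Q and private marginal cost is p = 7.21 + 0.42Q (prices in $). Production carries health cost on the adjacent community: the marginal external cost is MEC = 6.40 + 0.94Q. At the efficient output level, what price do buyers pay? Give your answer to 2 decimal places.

Social marginal cost = private MC + MEC = 13.61 + 1.36Q.
Set SMC = demand: 13.61 + 1.36Q = 121.68 - 0.48Q → Q* = 58.7337.
Consumer price on the demand curve at Q*: 121.68 − 0.48×58.7337 = 93.4878.

P = $93.49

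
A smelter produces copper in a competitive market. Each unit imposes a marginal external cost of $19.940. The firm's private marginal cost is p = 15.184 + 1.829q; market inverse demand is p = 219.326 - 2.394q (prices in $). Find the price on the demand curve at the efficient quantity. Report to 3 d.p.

Social marginal cost = private MC + MEC = 35.124 + 1.829q.
Set SMC = demand: 35.124 + 1.829q = 219.326 - 2.394q → q* = 43.6188.
Consumer price on the demand curve at q*: 219.326 − 2.394×43.6188 = 114.9026.

P = $114.903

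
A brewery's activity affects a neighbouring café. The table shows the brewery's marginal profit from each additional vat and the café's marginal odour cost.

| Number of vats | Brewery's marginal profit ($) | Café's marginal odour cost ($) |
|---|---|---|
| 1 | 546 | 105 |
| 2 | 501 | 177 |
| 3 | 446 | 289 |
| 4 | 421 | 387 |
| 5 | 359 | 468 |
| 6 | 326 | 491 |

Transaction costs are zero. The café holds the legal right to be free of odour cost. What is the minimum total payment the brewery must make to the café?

Efficient level: marginal profit ≥ marginal odour cost through level 4, so k* = 4.
With the café holding the right, the brewery must at least compensate total damage at k*: 105 + 177 + 289 + 387 = 958.

$958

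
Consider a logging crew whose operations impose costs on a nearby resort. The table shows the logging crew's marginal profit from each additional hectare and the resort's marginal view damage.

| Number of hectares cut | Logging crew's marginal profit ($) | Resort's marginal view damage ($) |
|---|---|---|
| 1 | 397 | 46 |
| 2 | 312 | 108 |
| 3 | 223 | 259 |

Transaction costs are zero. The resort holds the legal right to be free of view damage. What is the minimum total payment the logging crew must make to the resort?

$154

Efficient level: marginal profit ≥ marginal view damage through level 2, so k* = 2.
With the resort holding the right, the logging crew must at least compensate total damage at k*: 46 + 108 = 154.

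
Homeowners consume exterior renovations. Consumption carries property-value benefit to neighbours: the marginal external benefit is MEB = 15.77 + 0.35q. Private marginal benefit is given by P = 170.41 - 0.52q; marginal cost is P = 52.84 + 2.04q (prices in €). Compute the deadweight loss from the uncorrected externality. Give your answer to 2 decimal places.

Market equilibrium (private): 52.84 + 2.04q = 170.41 - 0.52q → q_m = 45.9258.
Social marginal benefit = demand + MEB = 186.18 - 0.17q.
Set SMB = MC: 186.18 - 0.17q = 52.84 + 2.04q → q* = 60.3348.
The loss is the area between SMB and MC from q* to q_m; with linear curves that's a triangle of height MEB(q_m).
DWL = ½ × 14.4090 × 31.8440 = 229.4201.

DWL = €229.42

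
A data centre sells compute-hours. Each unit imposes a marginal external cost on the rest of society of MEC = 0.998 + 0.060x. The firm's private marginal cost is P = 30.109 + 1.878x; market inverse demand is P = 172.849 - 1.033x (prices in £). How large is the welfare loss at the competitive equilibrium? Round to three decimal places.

DWL = £2.613

Market equilibrium (private): 30.109 + 1.878x = 172.849 - 1.033x → x_m = 49.0347.
Social marginal cost = private MC + MEC = 31.107 + 1.938x.
Set SMC = demand: 31.107 + 1.938x = 172.849 - 1.033x → x* = 47.7085.
The welfare-loss triangle has base |x_m − x*| and height MEC(x_m) (the vertical gap between SMC and demand is zero at x* and MEC at x_m).
DWL = ½ × 1.3262 × 3.9401 = 2.6127.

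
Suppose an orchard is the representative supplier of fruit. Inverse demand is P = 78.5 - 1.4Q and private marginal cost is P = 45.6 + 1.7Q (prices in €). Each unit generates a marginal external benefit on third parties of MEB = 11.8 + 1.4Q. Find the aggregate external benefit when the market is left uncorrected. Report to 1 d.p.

€204.1

Market equilibrium (private): 45.6 + 1.7Q = 78.5 - 1.4Q → Q_m = 10.6129.
Total external benefit = ∫₀^{Q_m} (11.8 + 1.4Q) dQ = 11.8×10.6129 + ½×1.4×10.6129² = 204.0758.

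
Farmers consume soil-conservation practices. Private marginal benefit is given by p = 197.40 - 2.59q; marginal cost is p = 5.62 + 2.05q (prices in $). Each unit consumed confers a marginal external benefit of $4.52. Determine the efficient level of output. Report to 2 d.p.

Social marginal benefit = demand + MEB = 201.92 - 2.59q.
Set SMB = MC: 201.92 - 2.59q = 5.62 + 2.05q → q* = 42.3060.

q* = 42.31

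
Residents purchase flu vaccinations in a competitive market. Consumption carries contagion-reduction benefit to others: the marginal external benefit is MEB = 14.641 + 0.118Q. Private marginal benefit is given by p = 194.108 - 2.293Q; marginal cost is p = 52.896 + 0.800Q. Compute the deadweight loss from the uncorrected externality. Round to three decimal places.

DWL = 67.417

Market equilibrium (private): 52.896 + 0.800Q = 194.108 - 2.293Q → Q_m = 45.6554.
Social marginal benefit = demand + MEB = 208.749 - 2.175Q.
Set SMB = MC: 208.749 - 2.175Q = 52.896 + 0.800Q → Q* = 52.3876.
Between Q* and Q_m the wedge SMB − MC runs linearly from 0 to MEB(Q_m), so the loss is a triangle.
DWL = ½ × 6.7322 × 20.0283 = 67.4173.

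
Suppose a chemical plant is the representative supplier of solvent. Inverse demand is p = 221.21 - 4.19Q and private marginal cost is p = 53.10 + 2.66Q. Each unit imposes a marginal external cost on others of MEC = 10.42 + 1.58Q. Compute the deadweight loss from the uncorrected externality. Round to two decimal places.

Market equilibrium (private): 53.10 + 2.66Q = 221.21 - 4.19Q → Q_m = 24.5416.
Social marginal cost = private MC + MEC = 63.52 + 4.24Q.
Set SMC = demand: 63.52 + 4.24Q = 221.21 - 4.19Q → Q* = 18.7058.
Between Q* and Q_m the wedge SMC − demand runs linearly from 0 to MEC(Q_m), so the loss is a triangle.
DWL = ½ × 5.8358 × 49.1957 = 143.5481.

DWL = 143.55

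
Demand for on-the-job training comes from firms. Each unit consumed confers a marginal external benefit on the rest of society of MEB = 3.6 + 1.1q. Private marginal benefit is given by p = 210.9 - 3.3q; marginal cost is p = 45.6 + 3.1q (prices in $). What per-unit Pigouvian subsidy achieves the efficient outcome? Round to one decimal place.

subsidy = $38.7 per unit

Social marginal benefit = demand + MEB = 214.5 - 2.2q.
Set SMB = MC: 214.5 - 2.2q = 45.6 + 3.1q → q* = 31.8679.
The Pigouvian subsidy equals MEB at q*: 3.6 + 1.1×31.8679 = 38.6547.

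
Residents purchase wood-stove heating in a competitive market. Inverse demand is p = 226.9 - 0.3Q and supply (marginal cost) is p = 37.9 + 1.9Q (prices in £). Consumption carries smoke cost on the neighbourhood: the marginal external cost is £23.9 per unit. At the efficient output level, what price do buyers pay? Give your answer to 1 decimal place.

P = £204.4

Social marginal benefit = demand − MEC = 203.0 - 0.3Q.
Set SMB = MC: 203.0 - 0.3Q = 37.9 + 1.9Q → Q* = 75.0455.
Consumer price on the demand curve at Q*: 226.9 − 0.3×75.0455 = 204.3864.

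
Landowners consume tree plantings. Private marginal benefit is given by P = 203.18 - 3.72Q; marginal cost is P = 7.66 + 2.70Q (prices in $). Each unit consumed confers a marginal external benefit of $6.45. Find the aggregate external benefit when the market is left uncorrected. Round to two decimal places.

Market equilibrium (private): 7.66 + 2.70Q = 203.18 - 3.72Q → Q_m = 30.4548.
Total external benefit = MEB × Q_m = 6.45 × 30.4548 = 196.4335.

$196.43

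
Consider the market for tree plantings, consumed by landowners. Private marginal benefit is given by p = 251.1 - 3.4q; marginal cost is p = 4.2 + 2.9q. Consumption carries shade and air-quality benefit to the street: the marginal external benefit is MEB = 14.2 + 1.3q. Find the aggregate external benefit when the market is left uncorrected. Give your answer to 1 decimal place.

Market equilibrium (private): 4.2 + 2.9q = 251.1 - 3.4q → q_m = 39.1905.
Total external benefit = ∫₀^{q_m} (14.2 + 1.3q) dq = 14.2×39.1905 + ½×1.3×39.1905² = 1554.8370.

1554.8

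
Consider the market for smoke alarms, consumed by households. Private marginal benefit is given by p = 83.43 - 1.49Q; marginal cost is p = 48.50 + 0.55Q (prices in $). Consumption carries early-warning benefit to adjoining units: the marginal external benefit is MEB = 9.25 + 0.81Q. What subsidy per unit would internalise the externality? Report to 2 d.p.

Social marginal benefit = demand + MEB = 92.68 - 0.68Q.
Set SMB = MC: 92.68 - 0.68Q = 48.50 + 0.55Q → Q* = 35.9187.
The Pigouvian subsidy equals MEB at Q*: 9.25 + 0.81×35.9187 = 38.3441.

subsidy = $38.34 per unit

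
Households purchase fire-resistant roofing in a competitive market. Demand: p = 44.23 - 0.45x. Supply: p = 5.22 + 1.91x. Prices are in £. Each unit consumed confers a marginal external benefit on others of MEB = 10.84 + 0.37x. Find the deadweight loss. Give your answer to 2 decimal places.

Market equilibrium (private): 5.22 + 1.91x = 44.23 - 0.45x → x_m = 16.5297.
Social marginal benefit = demand + MEB = 55.07 - 0.08x.
Set SMB = MC: 55.07 - 0.08x = 5.22 + 1.91x → x* = 25.0503.
The welfare-loss triangle has base |x_m − x*| and height MEB(x_m) (the vertical gap between SMB and MC is zero at x* and MEB at x_m).
DWL = ½ × 8.5206 × 16.9560 = 72.2376.

DWL = £72.24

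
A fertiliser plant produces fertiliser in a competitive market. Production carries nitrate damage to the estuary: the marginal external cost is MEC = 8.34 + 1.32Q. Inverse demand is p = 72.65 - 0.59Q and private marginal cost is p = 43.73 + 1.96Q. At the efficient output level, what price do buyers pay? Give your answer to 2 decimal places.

Social marginal cost = private MC + MEC = 52.07 + 3.28Q.
Set SMC = demand: 52.07 + 3.28Q = 72.65 - 0.59Q → Q* = 5.3178.
Consumer price on the demand curve at Q*: 72.65 − 0.59×5.3178 = 69.5125.

P = 69.51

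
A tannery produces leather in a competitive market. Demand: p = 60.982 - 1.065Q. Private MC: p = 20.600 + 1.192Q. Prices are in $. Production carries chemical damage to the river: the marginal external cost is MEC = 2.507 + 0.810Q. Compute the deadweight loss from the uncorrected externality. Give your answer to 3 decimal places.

Market equilibrium (private): 20.600 + 1.192Q = 60.982 - 1.065Q → Q_m = 17.8919.
Social marginal cost = private MC + MEC = 23.107 + 2.002Q.
Set SMC = demand: 23.107 + 2.002Q = 60.982 - 1.065Q → Q* = 12.3492.
The loss is the area between SMC and demand from Q* to Q_m; with linear curves that's a triangle of height MEC(Q_m).
DWL = ½ × 5.5427 × 16.9994 = 47.1113.

DWL = $47.111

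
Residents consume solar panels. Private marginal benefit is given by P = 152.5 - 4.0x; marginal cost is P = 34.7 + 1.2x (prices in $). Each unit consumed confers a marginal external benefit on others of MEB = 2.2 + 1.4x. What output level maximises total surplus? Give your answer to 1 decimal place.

Social marginal benefit = demand + MEB = 154.7 - 2.6x.
Set SMB = MC: 154.7 - 2.6x = 34.7 + 1.2x → x* = 31.5789.

x* = 31.6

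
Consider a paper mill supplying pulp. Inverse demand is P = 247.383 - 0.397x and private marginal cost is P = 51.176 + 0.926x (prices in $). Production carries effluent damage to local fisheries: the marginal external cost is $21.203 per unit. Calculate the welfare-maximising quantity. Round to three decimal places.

Social marginal cost = private MC + MEC = 72.379 + 0.926x.
Set SMC = demand: 72.379 + 0.926x = 247.383 - 0.397x → x* = 132.2782.

x* = 132.278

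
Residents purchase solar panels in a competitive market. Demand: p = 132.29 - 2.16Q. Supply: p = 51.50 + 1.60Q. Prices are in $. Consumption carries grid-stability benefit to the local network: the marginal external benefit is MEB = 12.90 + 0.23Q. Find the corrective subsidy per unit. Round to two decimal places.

Social marginal benefit = demand + MEB = 145.19 - 1.93Q.
Set SMB = MC: 145.19 - 1.93Q = 51.50 + 1.60Q → Q* = 26.5411.
The Pigouvian subsidy equals MEB at Q*: 12.90 + 0.23×26.5411 = 19.0045.

subsidy = $19.00 per unit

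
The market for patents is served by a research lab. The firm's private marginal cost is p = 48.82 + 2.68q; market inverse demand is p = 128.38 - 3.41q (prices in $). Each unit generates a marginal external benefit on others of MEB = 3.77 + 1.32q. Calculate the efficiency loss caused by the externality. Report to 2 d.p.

DWL = $46.29

Market equilibrium (private): 48.82 + 2.68q = 128.38 - 3.41q → q_m = 13.0640.
Social marginal cost = private MC − MEB = 45.05 + 1.36q.
Set SMC = demand: 45.05 + 1.36q = 128.38 - 3.41q → q* = 17.4696.
Between q* and q_m the wedge demand − SMC runs linearly from 0 to MEB(q_m), so the loss is a triangle.
DWL = ½ × 4.4056 × 21.0145 = 46.2907.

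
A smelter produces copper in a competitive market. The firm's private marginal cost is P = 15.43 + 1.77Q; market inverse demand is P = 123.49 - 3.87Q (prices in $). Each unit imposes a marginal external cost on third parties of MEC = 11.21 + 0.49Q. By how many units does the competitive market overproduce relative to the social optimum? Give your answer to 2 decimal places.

Market equilibrium (private): 15.43 + 1.77Q = 123.49 - 3.87Q → Q_m = 19.1596.
Social marginal cost = private MC + MEC = 26.64 + 2.26Q.
Set SMC = demand: 26.64 + 2.26Q = 123.49 - 3.87Q → Q* = 15.7993.
Gap = |19.1596 − 15.7993| = 3.3603.

3.36 units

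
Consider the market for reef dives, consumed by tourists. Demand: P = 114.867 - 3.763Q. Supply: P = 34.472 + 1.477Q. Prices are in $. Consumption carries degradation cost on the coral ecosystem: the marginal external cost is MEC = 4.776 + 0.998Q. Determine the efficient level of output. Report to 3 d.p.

Social marginal benefit = demand − MEC = 110.091 - 4.761Q.
Set SMB = MC: 110.091 - 4.761Q = 34.472 + 1.477Q → Q* = 12.1223.

Q* = 12.122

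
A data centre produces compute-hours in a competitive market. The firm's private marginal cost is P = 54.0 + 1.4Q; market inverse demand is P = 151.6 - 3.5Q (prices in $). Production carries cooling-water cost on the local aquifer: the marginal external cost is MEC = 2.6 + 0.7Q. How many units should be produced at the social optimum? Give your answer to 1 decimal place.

Social marginal cost = private MC + MEC = 56.6 + 2.1Q.
Set SMC = demand: 56.6 + 2.1Q = 151.6 - 3.5Q → Q* = 16.9643.

Q* = 17.0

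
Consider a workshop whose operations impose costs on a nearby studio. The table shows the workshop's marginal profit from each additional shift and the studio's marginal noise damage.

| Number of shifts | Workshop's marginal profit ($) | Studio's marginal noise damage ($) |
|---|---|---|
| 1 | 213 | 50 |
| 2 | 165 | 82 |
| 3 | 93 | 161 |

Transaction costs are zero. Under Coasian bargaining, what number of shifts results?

2

Bargaining reaches the level where marginal profit last exceeds marginal noise damage.
That holds through level 2 (165 ≥ 82) but not at 3 (93 < 161).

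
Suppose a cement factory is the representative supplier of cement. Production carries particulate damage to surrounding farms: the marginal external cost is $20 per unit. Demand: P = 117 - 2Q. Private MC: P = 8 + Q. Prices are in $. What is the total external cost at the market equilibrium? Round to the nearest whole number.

Market equilibrium (private): 8 + Q = 117 - 2Q → Q_m = 36.3333.
Total external cost = MEC × Q_m = 20 × 36.3333 = 726.6660.

$727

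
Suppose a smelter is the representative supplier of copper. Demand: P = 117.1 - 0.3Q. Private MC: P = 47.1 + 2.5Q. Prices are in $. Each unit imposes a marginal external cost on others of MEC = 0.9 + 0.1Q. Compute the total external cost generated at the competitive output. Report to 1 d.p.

Market equilibrium (private): 47.1 + 2.5Q = 117.1 - 0.3Q → Q_m = 25.0000.
Total external cost = ∫₀^{Q_m} (0.9 + 0.1Q) dQ = 0.9×25.0000 + ½×0.1×25.0000² = 53.7500.

$53.8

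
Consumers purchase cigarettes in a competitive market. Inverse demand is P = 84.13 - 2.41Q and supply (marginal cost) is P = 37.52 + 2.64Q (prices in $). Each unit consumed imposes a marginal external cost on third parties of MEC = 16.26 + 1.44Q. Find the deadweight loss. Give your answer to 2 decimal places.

Market equilibrium (private): 37.52 + 2.64Q = 84.13 - 2.41Q → Q_m = 9.2297.
Social marginal benefit = demand − MEC = 67.87 - 3.85Q.
Set SMB = MC: 67.87 - 3.85Q = 37.52 + 2.64Q → Q* = 4.6764.
Between Q* and Q_m the wedge MC − SMB runs linearly from 0 to MEC(Q_m), so the loss is a triangle.
DWL = ½ × 4.5533 × 29.5508 = 67.2768.

DWL = $67.28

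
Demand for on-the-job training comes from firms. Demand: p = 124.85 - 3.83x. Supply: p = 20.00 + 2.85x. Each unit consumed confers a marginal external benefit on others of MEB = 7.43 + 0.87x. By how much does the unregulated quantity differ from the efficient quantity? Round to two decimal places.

Market equilibrium (private): 20.00 + 2.85x = 124.85 - 3.83x → x_m = 15.6961.
Social marginal benefit = demand + MEB = 132.28 - 2.96x.
Set SMB = MC: 132.28 - 2.96x = 20.00 + 2.85x → x* = 19.3253.
Gap = |15.6961 − 19.3253| = 3.6292.

3.63 units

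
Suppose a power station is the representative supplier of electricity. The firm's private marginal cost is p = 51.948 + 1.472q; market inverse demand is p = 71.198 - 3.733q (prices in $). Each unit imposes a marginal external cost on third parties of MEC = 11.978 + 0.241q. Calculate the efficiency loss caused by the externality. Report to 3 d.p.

DWL = $15.206

Market equilibrium (private): 51.948 + 1.472q = 71.198 - 3.733q → q_m = 3.6984.
Social marginal cost = private MC + MEC = 63.926 + 1.713q.
Set SMC = demand: 63.926 + 1.713q = 71.198 - 3.733q → q* = 1.3353.
Height of the DWL triangle at q_m is SMC(q_m) − demand(q_m) = MEC(q_m) = 12.8693.
DWL = ½ × 2.3631 × 12.8693 = 15.2057.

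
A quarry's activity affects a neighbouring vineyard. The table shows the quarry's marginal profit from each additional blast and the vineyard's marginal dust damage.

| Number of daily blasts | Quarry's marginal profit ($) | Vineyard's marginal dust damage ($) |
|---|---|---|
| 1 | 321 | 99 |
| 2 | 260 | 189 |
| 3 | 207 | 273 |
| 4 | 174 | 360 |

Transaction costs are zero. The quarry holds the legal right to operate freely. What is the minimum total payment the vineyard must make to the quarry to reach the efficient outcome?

$381

Left alone the quarry would choose level 4 (marginal profit stays positive).
Efficient level: k* = 2 (marginal profit ≥ marginal dust damage through 2).
The vineyard must at least cover the quarry's forgone profit from cutting 4→2: 207 + 174 = 381.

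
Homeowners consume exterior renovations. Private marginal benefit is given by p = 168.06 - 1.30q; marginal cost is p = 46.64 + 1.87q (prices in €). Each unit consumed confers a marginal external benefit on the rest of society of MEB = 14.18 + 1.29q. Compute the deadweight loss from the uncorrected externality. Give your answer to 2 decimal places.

Market equilibrium (private): 46.64 + 1.87q = 168.06 - 1.30q → q_m = 38.3028.
Social marginal benefit = demand + MEB = 182.24 - 0.01q.
Set SMB = MC: 182.24 - 0.01q = 46.64 + 1.87q → q* = 72.1277.
The loss is the area between SMB and MC from q* to q_m; with linear curves that's a triangle of height MEB(q_m).
DWL = ½ × 33.8249 × 63.5907 = 1075.4745.

DWL = €1075.47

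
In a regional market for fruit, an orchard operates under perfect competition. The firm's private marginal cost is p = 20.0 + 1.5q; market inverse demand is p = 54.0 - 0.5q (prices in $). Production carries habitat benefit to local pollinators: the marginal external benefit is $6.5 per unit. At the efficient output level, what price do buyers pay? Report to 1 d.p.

P = $43.9

Social marginal cost = private MC − MEB = 13.5 + 1.5q.
Set SMC = demand: 13.5 + 1.5q = 54.0 - 0.5q → q* = 20.2500.
Consumer price on the demand curve at q*: 54.0 − 0.5×20.2500 = 43.8750.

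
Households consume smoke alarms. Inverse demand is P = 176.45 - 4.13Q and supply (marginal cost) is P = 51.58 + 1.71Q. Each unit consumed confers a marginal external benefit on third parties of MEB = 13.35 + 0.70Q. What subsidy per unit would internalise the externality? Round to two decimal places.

subsidy = 32.17 per unit

Social marginal benefit = demand + MEB = 189.80 - 3.43Q.
Set SMB = MC: 189.80 - 3.43Q = 51.58 + 1.71Q → Q* = 26.8911.
The Pigouvian subsidy equals MEB at Q*: 13.35 + 0.70×26.8911 = 32.1738.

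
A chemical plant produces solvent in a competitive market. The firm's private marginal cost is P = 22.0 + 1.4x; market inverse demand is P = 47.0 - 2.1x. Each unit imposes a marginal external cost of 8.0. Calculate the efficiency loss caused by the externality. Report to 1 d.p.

DWL = 9.1

Market equilibrium (private): 22.0 + 1.4x = 47.0 - 2.1x → x_m = 7.1429.
Social marginal cost = private MC + MEC = 30.0 + 1.4x.
Set SMC = demand: 30.0 + 1.4x = 47.0 - 2.1x → x* = 4.8571.
The loss is the area between SMC and demand from x* to x_m; with linear curves that's a triangle of height MEC(x_m).
DWL = ½ × 2.2858 × 8.0000 = 9.1432.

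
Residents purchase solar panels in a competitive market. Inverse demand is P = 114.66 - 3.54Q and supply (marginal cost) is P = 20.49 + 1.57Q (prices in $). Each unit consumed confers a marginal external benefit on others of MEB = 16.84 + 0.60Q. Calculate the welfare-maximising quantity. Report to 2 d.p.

Social marginal benefit = demand + MEB = 131.50 - 2.94Q.
Set SMB = MC: 131.50 - 2.94Q = 20.49 + 1.57Q → Q* = 24.6142.

Q* = 24.61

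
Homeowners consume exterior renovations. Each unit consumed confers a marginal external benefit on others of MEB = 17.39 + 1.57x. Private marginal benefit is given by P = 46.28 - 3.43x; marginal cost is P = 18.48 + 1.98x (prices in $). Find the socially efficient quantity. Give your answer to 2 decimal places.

Social marginal benefit = demand + MEB = 63.67 - 1.86x.
Set SMB = MC: 63.67 - 1.86x = 18.48 + 1.98x → x* = 11.7682.

x* = 11.77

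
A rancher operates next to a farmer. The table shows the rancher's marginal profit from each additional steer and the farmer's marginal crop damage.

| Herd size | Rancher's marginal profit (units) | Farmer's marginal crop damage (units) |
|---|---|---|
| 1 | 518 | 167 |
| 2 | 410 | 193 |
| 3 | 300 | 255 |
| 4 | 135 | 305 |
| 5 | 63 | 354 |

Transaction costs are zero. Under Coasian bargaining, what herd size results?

3

Bargaining reaches the level where marginal profit last exceeds marginal crop damage.
That holds through level 3 (300 ≥ 255) but not at 4 (135 < 305).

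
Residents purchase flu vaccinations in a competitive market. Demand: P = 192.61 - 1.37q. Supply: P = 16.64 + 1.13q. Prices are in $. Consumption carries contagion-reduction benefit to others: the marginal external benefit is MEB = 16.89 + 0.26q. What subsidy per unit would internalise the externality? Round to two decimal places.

Social marginal benefit = demand + MEB = 209.50 - 1.11q.
Set SMB = MC: 209.50 - 1.11q = 16.64 + 1.13q → q* = 86.0982.
The Pigouvian subsidy equals MEB at q*: 16.89 + 0.26×86.0982 = 39.2755.

subsidy = $39.28 per unit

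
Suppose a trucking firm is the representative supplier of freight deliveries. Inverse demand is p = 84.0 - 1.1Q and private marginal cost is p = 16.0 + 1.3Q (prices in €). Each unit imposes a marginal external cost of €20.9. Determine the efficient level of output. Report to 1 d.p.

Q* = 19.6

Social marginal cost = private MC + MEC = 36.9 + 1.3Q.
Set SMC = demand: 36.9 + 1.3Q = 84.0 - 1.1Q → Q* = 19.6250.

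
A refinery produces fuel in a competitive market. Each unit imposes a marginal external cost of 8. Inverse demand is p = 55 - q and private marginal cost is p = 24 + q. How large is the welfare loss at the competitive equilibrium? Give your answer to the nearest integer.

Market equilibrium (private): 24 + q = 55 - q → q_m = 15.5000.
Social marginal cost = private MC + MEC = 32 + q.
Set SMC = demand: 32 + q = 55 - q → q* = 11.5000.
Between q* and q_m the wedge SMC − demand runs linearly from 0 to MEC(q_m), so the loss is a triangle.
DWL = ½ × 4.0000 × 8.0000 = 16.0000.

DWL = 16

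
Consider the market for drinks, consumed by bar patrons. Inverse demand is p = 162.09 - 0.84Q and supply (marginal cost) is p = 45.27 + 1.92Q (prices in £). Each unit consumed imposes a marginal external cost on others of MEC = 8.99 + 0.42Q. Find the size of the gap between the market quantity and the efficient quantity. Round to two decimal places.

Market equilibrium (private): 45.27 + 1.92Q = 162.09 - 0.84Q → Q_m = 42.3261.
Social marginal benefit = demand − MEC = 153.10 - 1.26Q.
Set SMB = MC: 153.10 - 1.26Q = 45.27 + 1.92Q → Q* = 33.9088.
Gap = |42.3261 − 33.9088| = 8.4173.

8.42 units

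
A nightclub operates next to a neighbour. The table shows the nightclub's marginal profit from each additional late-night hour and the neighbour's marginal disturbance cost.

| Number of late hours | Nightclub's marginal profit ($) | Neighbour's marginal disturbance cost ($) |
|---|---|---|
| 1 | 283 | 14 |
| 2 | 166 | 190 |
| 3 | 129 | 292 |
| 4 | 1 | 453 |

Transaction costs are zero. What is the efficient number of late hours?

1

Bargaining reaches the level where marginal profit last exceeds marginal disturbance cost.
That holds through level 1 (283 ≥ 14) but not at 2 (166 < 190).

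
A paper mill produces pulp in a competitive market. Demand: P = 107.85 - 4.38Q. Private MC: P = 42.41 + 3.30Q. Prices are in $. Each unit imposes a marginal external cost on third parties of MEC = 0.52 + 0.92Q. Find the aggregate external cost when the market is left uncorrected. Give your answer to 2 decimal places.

$37.83

Market equilibrium (private): 42.41 + 3.30Q = 107.85 - 4.38Q → Q_m = 8.5208.
Total external cost = ∫₀^{Q_m} (0.52 + 0.92Q) dQ = 0.52×8.5208 + ½×0.92×8.5208² = 37.8287.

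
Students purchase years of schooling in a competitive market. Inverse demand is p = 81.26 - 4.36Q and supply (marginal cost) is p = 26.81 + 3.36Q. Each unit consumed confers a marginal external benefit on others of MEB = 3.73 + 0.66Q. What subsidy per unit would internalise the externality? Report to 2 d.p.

Social marginal benefit = demand + MEB = 84.99 - 3.70Q.
Set SMB = MC: 84.99 - 3.70Q = 26.81 + 3.36Q → Q* = 8.2408.
The Pigouvian subsidy equals MEB at Q*: 3.73 + 0.66×8.2408 = 9.1689.

subsidy = 9.17 per unit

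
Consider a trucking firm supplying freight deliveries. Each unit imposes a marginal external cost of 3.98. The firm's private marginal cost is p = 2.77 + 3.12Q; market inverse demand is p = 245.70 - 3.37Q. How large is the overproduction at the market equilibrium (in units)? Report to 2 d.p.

0.61 units

Market equilibrium (private): 2.77 + 3.12Q = 245.70 - 3.37Q → Q_m = 37.4314.
Social marginal cost = private MC + MEC = 6.75 + 3.12Q.
Set SMC = demand: 6.75 + 3.12Q = 245.70 - 3.37Q → Q* = 36.8182.
Gap = |37.4314 − 36.8182| = 0.6132.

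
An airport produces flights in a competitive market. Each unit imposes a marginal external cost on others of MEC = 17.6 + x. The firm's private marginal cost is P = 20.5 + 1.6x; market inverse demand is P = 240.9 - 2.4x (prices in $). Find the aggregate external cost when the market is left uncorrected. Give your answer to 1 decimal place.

$2487.8

Market equilibrium (private): 20.5 + 1.6x = 240.9 - 2.4x → x_m = 55.1000.
Total external cost = ∫₀^{x_m} (17.6 + 1.0x) dx = 17.6×55.1000 + ½×1.0×55.1000² = 2487.7650.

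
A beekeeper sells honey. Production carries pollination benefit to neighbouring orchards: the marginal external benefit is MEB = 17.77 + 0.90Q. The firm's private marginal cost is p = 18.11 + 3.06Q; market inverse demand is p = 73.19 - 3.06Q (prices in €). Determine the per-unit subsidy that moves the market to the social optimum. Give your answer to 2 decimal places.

subsidy = €30.33 per unit

Social marginal cost = private MC − MEB = 0.34 + 2.16Q.
Set SMC = demand: 0.34 + 2.16Q = 73.19 - 3.06Q → Q* = 13.9559.
The Pigouvian subsidy equals MEB at Q*: 17.77 + 0.90×13.9559 = 30.3303.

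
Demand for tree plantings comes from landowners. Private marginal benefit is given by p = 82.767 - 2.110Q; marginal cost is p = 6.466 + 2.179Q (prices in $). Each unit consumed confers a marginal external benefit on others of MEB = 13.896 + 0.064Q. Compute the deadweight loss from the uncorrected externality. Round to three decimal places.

Market equilibrium (private): 6.466 + 2.179Q = 82.767 - 2.110Q → Q_m = 17.7899.
Social marginal benefit = demand + MEB = 96.663 - 2.046Q.
Set SMB = MC: 96.663 - 2.046Q = 6.466 + 2.179Q → Q* = 21.3484.
Between Q* and Q_m the wedge SMB − MC runs linearly from 0 to MEB(Q_m), so the loss is a triangle.
DWL = ½ × 3.5585 × 15.0346 = 26.7503.

DWL = $26.750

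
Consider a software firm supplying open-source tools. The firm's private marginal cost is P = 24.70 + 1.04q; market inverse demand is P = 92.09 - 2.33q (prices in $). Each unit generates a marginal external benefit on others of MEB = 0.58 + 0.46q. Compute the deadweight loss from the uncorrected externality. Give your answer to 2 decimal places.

Market equilibrium (private): 24.70 + 1.04q = 92.09 - 2.33q → q_m = 19.9970.
Social marginal cost = private MC − MEB = 24.12 + 0.58q.
Set SMC = demand: 24.12 + 0.58q = 92.09 - 2.33q → q* = 23.3574.
The loss is the area between SMC and demand from q* to q_m; with linear curves that's a triangle of height MEB(q_m).
DWL = ½ × 3.3604 × 9.7786 = 16.4300.

DWL = $16.43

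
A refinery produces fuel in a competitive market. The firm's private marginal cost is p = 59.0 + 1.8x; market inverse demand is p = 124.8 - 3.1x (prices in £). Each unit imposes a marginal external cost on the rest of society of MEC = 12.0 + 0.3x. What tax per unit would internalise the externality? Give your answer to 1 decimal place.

Social marginal cost = private MC + MEC = 71.0 + 2.1x.
Set SMC = demand: 71.0 + 2.1x = 124.8 - 3.1x → x* = 10.3462.
The Pigouvian tax equals MEC at x*: 12.0 + 0.3×10.3462 = 15.1039.

tax = £15.1 per unit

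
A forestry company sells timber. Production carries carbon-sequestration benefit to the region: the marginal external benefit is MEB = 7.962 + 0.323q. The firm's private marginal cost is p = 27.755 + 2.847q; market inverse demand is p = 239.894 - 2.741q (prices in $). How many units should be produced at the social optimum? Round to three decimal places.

q* = 41.805

Social marginal cost = private MC − MEB = 19.793 + 2.524q.
Set SMC = demand: 19.793 + 2.524q = 239.894 - 2.741q → q* = 41.8046.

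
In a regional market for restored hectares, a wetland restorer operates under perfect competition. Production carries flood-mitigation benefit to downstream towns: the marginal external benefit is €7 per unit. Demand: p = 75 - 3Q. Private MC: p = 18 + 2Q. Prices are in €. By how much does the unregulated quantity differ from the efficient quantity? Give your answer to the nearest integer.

Market equilibrium (private): 18 + 2Q = 75 - 3Q → Q_m = 11.4000.
Social marginal cost = private MC − MEB = 11 + 2Q.
Set SMC = demand: 11 + 2Q = 75 - 3Q → Q* = 12.8000.
Gap = |11.4000 − 12.8000| = 1.4000.

1 units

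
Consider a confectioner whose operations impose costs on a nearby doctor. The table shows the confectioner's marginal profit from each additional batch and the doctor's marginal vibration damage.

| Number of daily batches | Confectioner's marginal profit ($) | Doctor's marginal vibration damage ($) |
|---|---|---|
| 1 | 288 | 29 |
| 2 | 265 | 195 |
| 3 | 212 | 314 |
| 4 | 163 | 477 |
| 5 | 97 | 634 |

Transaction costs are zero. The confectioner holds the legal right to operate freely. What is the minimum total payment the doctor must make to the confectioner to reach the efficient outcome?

Left alone the confectioner would choose level 5 (marginal profit stays positive).
Efficient level: k* = 2 (marginal profit ≥ marginal vibration damage through 2).
The doctor must at least cover the confectioner's forgone profit from cutting 5→2: 212 + 163 + 97 = 472.

$472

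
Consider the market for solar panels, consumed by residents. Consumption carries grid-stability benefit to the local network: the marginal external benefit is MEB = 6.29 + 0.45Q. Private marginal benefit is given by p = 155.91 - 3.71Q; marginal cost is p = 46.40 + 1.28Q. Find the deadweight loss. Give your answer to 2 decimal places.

Market equilibrium (private): 46.40 + 1.28Q = 155.91 - 3.71Q → Q_m = 21.9459.
Social marginal benefit = demand + MEB = 162.20 - 3.26Q.
Set SMB = MC: 162.20 - 3.26Q = 46.40 + 1.28Q → Q* = 25.5066.
The loss is the area between SMB and MC from Q* to Q_m; with linear curves that's a triangle of height MEB(Q_m).
DWL = ½ × 3.5607 × 16.1657 = 28.7806.

DWL = 28.78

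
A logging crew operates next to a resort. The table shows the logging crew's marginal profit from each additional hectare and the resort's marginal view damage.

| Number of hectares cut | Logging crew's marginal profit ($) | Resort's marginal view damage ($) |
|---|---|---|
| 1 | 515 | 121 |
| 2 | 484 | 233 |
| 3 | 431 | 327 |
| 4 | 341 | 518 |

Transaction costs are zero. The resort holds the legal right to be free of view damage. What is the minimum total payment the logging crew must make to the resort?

Efficient level: marginal profit ≥ marginal view damage through level 3, so k* = 3.
With the resort holding the right, the logging crew must at least compensate total damage at k*: 121 + 233 + 327 = 681.

$681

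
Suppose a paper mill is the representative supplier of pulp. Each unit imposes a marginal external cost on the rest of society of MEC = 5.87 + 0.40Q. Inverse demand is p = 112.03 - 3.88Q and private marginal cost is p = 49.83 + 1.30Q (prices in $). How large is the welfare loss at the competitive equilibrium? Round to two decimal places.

Market equilibrium (private): 49.83 + 1.30Q = 112.03 - 3.88Q → Q_m = 12.0077.
Social marginal cost = private MC + MEC = 55.70 + 1.70Q.
Set SMC = demand: 55.70 + 1.70Q = 112.03 - 3.88Q → Q* = 10.0950.
Between Q* and Q_m the wedge SMC − demand runs linearly from 0 to MEC(Q_m), so the loss is a triangle.
DWL = ½ × 1.9127 × 10.6731 = 10.2072.

DWL = $10.21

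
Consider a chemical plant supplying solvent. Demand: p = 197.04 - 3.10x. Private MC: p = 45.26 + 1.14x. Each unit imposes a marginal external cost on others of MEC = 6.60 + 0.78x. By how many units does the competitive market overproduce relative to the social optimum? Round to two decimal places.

Market equilibrium (private): 45.26 + 1.14x = 197.04 - 3.10x → x_m = 35.7972.
Social marginal cost = private MC + MEC = 51.86 + 1.92x.
Set SMC = demand: 51.86 + 1.92x = 197.04 - 3.10x → x* = 28.9203.
Gap = |35.7972 − 28.9203| = 6.8769.

6.88 units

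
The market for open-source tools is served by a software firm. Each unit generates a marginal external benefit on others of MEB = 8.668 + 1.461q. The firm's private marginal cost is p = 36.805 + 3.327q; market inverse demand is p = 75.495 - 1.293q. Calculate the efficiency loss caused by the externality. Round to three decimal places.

Market equilibrium (private): 36.805 + 3.327q = 75.495 - 1.293q → q_m = 8.3745.
Social marginal cost = private MC − MEB = 28.137 + 1.866q.
Set SMC = demand: 28.137 + 1.866q = 75.495 - 1.293q → q* = 14.9915.
The welfare-loss triangle has base |q_m − q*| and height MEB(q_m) (the vertical gap between SMC and demand is zero at q* and MEB at q_m).
DWL = ½ × 6.6170 × 20.9031 = 69.1579.

DWL = 69.158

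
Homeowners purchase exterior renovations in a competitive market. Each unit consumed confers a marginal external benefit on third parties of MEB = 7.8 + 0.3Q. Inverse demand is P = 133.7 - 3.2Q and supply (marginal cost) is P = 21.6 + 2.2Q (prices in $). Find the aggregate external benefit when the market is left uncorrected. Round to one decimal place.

Market equilibrium (private): 21.6 + 2.2Q = 133.7 - 3.2Q → Q_m = 20.7593.
Total external benefit = ∫₀^{Q_m} (7.8 + 0.3Q) dQ = 7.8×20.7593 + ½×0.3×20.7593² = 226.5648.

$226.6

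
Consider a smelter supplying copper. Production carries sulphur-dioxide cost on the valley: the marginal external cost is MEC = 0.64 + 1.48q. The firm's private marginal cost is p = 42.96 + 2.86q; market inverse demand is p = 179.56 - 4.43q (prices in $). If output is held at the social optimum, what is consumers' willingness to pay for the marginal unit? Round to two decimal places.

Social marginal cost = private MC + MEC = 43.60 + 4.34q.
Set SMC = demand: 43.60 + 4.34q = 179.56 - 4.43q → q* = 15.5029.
Consumer price on the demand curve at q*: 179.56 − 4.43×15.5029 = 110.8822.

P = $110.88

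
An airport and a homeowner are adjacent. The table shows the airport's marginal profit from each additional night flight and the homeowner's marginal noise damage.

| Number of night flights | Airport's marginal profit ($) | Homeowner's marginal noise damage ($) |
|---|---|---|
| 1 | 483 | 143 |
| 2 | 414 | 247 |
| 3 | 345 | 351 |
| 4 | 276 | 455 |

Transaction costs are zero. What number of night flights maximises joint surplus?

2

Bargaining reaches the level where marginal profit last exceeds marginal noise damage.
That holds through level 2 (414 ≥ 247) but not at 3 (345 < 351).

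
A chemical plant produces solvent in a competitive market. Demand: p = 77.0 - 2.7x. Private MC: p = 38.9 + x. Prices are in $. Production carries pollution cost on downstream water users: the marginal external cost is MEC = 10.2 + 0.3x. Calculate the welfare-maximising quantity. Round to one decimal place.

Social marginal cost = private MC + MEC = 49.1 + 1.3x.
Set SMC = demand: 49.1 + 1.3x = 77.0 - 2.7x → x* = 6.9750.

x* = 7.0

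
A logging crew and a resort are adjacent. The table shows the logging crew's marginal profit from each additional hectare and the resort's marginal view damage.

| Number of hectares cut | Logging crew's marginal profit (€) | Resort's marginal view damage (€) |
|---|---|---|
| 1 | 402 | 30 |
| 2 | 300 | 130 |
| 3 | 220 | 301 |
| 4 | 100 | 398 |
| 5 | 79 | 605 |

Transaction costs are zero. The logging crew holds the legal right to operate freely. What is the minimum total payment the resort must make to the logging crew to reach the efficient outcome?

€399

Left alone the logging crew would choose level 5 (marginal profit stays positive).
Efficient level: k* = 2 (marginal profit ≥ marginal view damage through 2).
The resort must at least cover the logging crew's forgone profit from cutting 5→2: 220 + 100 + 79 = 399.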